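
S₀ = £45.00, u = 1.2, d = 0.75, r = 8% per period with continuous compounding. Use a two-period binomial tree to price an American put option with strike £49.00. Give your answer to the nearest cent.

Risk-neutral probability p = (e^0.08 − 0.75)/(1.2 − 0.75) = 0.3333/0.4500 = 0.7406
Terminal stock prices: S_uu = 64.8, S_ud = 40.5, S_dd = 25.31
Terminal payoffs (K − S): max(-15.8, 0) = 0, max(8.5, 0) = 8.5, max(23.69, 0) = 23.69
Node u (S = 54): continuation = e^(−0.08)·[0.7406·0.0000 + 0.2594·8.5000] = 2.0351; exercise value = 0.0000 ≤ continuation, so V_u = 2.0351
Node d (S = 33.75): continuation = e^(−0.08)·[0.7406·8.5000 + 0.2594·23.6875] = 11.4827; exercise value = 15.2500 > continuation, so V_d = 15.2500 (exercise)
Node 0 (S = 45): continuation = e^(−0.08)·[0.7406·2.0351 + 0.2594·15.2500] = 5.0426; exercise value = 4.0000 ≤ continuation, so V_0 = 5.0426

£5.04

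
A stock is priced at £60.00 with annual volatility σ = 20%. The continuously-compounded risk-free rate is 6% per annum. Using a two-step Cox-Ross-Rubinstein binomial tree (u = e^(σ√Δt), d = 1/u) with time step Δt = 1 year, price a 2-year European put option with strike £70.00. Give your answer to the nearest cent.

£8.39

CRR parameters: u = e^(σ√Δt) = e^(0.2·√1) = 1.2214, d = 1/u = 0.8187
Per-period rate: rΔt = 0.06·1 = 0.06, so R = e^0.06 = 1.0618
Risk-neutral probability p = (e^0.06 − 0.8187)/(1.2214 − 0.8187) = 0.2431/0.4027 = 0.6037
Terminal stock prices: S_uu = 89.51, S_ud = 60, S_dd = 40.22
Terminal payoffs (K − S): max(-19.51, 0) = 0, max(10, 0) = 10, max(29.78, 0) = 29.78
Node u (S = 73.28): V_u = e^(−0.06)·[0.6037·0.0000 + 0.3963·10.0000] = 3.7319
Node d (S = 49.12): V_d = e^(−0.06)·[0.6037·10.0000 + 0.3963·29.7808] = 16.7997
Node 0 (S = 60): V_0 = e^(−0.06)·[0.6037·3.7319 + 0.3963·16.7997] = 8.3914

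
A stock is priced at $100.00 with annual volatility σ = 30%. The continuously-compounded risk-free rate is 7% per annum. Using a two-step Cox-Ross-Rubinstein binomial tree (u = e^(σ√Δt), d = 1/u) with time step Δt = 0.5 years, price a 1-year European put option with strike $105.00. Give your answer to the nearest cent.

CRR parameters: u = e^(σ√Δt) = e^(0.3·√0.5) = 1.2363, d = 1/u = 0.8089
Per-period rate: rΔt = 0.07·0.5 = 0.035, so R = e^0.035 = 1.0356
Risk-neutral probability p = (e^0.035 − 0.8089)/(1.2363 − 0.8089) = 0.2268/0.4275 = 0.5305
Terminal stock prices: S_uu = 152.8, S_ud = 100, S_dd = 65.43
Terminal payoffs (K − S): max(-47.85, 0) = 0, max(5, 0) = 5, max(39.57, 0) = 39.57
Node u (S = 123.6): V_u = e^(−0.035)·[0.5305·0.0000 + 0.4695·5.0000] = 2.2668
Node d (S = 80.89): V_d = e^(−0.035)·[0.5305·5.0000 + 0.4695·39.5749] = 20.5028
Node 0 (S = 100): V_0 = e^(−0.035)·[0.5305·2.2668 + 0.4695·20.5028] = 10.4562

$10.46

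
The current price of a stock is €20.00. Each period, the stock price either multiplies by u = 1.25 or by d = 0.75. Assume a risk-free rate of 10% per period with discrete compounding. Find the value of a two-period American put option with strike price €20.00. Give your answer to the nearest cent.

€1.58

Risk-neutral probability p = (1 + 0.1 − 0.75)/(1.25 − 0.75) = 0.3500/0.5000 = 0.7000
Terminal stock prices: S_uu = 31.25, S_ud = 18.75, S_dd = 11.25
Terminal payoffs (K − S): max(-11.25, 0) = 0, max(1.25, 0) = 1.25, max(8.75, 0) = 8.75
Node u (S = 25): continuation = 1/1.1·[0.7000·0.0000 + 0.3000·1.2500] = 0.3409; exercise value = 0.0000 ≤ continuation, so V_u = 0.3409
Node d (S = 15): continuation = 1/1.1·[0.7000·1.2500 + 0.3000·8.7500] = 3.1818; exercise value = 5.0000 > continuation, so V_d = 5.0000 (exercise)
Node 0 (S = 20): continuation = 1/1.1·[0.7000·0.3409 + 0.3000·5.0000] = 1.5806; exercise value = 0.0000 ≤ continuation, so V_0 = 1.5806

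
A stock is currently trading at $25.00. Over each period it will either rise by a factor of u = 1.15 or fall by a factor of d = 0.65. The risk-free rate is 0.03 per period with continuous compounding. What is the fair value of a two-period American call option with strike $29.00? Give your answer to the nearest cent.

$2.22

Risk-neutral probability p = (e^0.03 − 0.65)/(1.15 − 0.65) = 0.3805/0.5000 = 0.7609
Terminal stock prices: S_uu = 33.06, S_ud = 18.69, S_dd = 10.56
Terminal payoffs (S − K): max(4.062, 0) = 4.062, max(-10.31, 0) = 0, max(-18.44, 0) = 0
Node u (S = 28.75): continuation = e^(−0.03)·[0.7609·4.0625 + 0.2391·0.0000] = 2.9998; exercise value = 0.0000 ≤ continuation, so V_u = 2.9998
Node d (S = 16.25): continuation = e^(−0.03)·[0.7609·0.0000 + 0.2391·0.0000] = 0.0000; exercise value = 0.0000 ≤ continuation, so V_d = 0.0000
Node 0 (S = 25): continuation = e^(−0.03)·[0.7609·2.9998 + 0.2391·0.0000] = 2.2151; exercise value = 0.0000 ≤ continuation, so V_0 = 2.2151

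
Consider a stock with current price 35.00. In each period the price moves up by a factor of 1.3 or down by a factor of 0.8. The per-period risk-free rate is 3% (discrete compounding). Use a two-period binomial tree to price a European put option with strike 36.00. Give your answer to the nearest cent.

Risk-neutral probability p = (1 + 0.03 − 0.8)/(1.3 − 0.8) = 0.2300/0.5000 = 0.4600
Terminal stock prices: S_uu = 59.15, S_ud = 36.4, S_dd = 22.4
Terminal payoffs (K − S): max(-23.15, 0) = 0, max(-0.4, 0) = 0, max(13.6, 0) = 13.6
Node u (S = 45.5): V_u = 1/1.03·[0.4600·0.0000 + 0.5400·0.0000] = 0.0000
Node d (S = 28): V_d = 1/1.03·[0.4600·0.0000 + 0.5400·13.6000] = 7.1301
Node 0 (S = 35): V_0 = 1/1.03·[0.4600·0.0000 + 0.5400·7.1301] = 3.7381

3.74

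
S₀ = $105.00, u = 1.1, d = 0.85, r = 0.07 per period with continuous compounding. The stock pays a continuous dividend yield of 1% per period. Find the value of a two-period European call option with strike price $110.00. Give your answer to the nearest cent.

$10.64

Per-period risk-free factor R = e^0.07 = 1.0725; dividend-adjusted growth = e^(0.07−0.01) = 1.0618.
Risk-neutral probability p = (1.0618 − 0.85)/(1.1 − 0.85) = 0.2118/0.2500 = 0.8473
Terminal stock prices: S_uu = 127.1, S_ud = 98.18, S_dd = 75.86
Terminal payoffs (S − K): max(17.05, 0) = 17.05, max(-11.82, 0) = 0, max(-34.14, 0) = 0
Node u (S = 115.5): V_u = e^(−0.07)·[0.8473·17.0500 + 0.1527·0.0000] = 13.4705
Node d (S = 89.25): V_d = e^(−0.07)·[0.8473·0.0000 + 0.1527·0.0000] = 0.0000
Node 0 (S = 105): V_0 = e^(−0.07)·[0.8473·13.4705 + 0.1527·0.0000] = 10.6425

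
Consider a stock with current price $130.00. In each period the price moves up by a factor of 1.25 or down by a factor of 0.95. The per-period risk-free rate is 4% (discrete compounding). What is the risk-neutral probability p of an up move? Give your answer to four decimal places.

Risk-neutral probability p = (1 + 0.04 − 0.95)/(1.25 − 0.95) = 0.0900/0.3000 = 0.3000

p = 0.3000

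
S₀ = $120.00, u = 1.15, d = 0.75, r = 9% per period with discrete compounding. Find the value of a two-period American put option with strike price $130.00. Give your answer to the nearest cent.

Risk-neutral probability p = (1 + 0.09 − 0.75)/(1.15 − 0.75) = 0.3400/0.4000 = 0.8500
Terminal stock prices: S_uu = 158.7, S_ud = 103.5, S_dd = 67.5
Terminal payoffs (K − S): max(-28.7, 0) = 0, max(26.5, 0) = 26.5, max(62.5, 0) = 62.5
Node u (S = 138): continuation = 1/1.09·[0.8500·0.0000 + 0.1500·26.5000] = 3.6468; exercise value = 0.0000 ≤ continuation, so V_u = 3.6468
Node d (S = 90): continuation = 1/1.09·[0.8500·26.5000 + 0.1500·62.5000] = 29.2661; exercise value = 40.0000 > continuation, so V_d = 40.0000 (exercise)
Node 0 (S = 120): continuation = 1/1.09·[0.8500·3.6468 + 0.1500·40.0000] = 8.3484; exercise value = 10.0000 > continuation, so V_0 = 10.0000 (exercise)

$10.00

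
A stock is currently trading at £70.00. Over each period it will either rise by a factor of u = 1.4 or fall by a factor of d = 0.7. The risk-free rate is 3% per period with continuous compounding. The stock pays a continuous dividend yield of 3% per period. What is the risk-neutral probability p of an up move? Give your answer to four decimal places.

p = 0.4286

Per-period risk-free factor R = e^0.03 = 1.0305; dividend-adjusted growth = e^(0.03−0.03) = 1.0000.
Risk-neutral probability p = (1.0000 − 0.7)/(1.4 − 0.7) = 0.3000/0.7000 = 0.4286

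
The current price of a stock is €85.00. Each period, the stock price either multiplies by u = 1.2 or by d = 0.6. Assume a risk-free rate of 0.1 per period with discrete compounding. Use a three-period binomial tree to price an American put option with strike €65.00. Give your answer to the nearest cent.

€2.61

Risk-neutral probability p = (1 + 0.1 − 0.6)/(1.2 − 0.6) = 0.5000/0.6000 = 0.8333
Terminal stock prices: S_uuu = 146.9, S_uud = 73.44, S_udd = 36.72, S_ddd = 18.36
Terminal payoffs (K − S): max(-81.88, 0) = 0, max(-8.44, 0) = 0, max(28.28, 0) = 28.28, max(46.64, 0) = 46.64
Node uu (S = 122.4): continuation = 1/1.1·[0.8333·0.0000 + 0.1667·0.0000] = 0.0000; exercise value = 0.0000 ≤ continuation, so V_uu = 0.0000
Node ud (S = 61.2): continuation = 1/1.1·[0.8333·0.0000 + 0.1667·28.2800] = 4.2848; exercise value = 3.8000 ≤ continuation, so V_ud = 4.2848
Node dd (S = 30.6): continuation = 1/1.1·[0.8333·28.2800 + 0.1667·46.6400] = 28.4909; exercise value = 34.4000 > continuation, so V_dd = 34.4000 (exercise)
Node u (S = 102): continuation = 1/1.1·[0.8333·0.0000 + 0.1667·4.2848] = 0.6492; exercise value = 0.0000 ≤ continuation, so V_u = 0.6492
Node d (S = 51): continuation = 1/1.1·[0.8333·4.2848 + 0.1667·34.4000] = 8.4582; exercise value = 14.0000 > continuation, so V_d = 14.0000 (exercise)
Node 0 (S = 85): continuation = 1/1.1·[0.8333·0.6492 + 0.1667·14.0000] = 2.6130; exercise value = 0.0000 ≤ continuation, so V_0 = 2.6130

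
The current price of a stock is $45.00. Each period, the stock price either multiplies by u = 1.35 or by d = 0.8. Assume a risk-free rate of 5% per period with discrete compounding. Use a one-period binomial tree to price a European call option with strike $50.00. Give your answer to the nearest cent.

$4.65

Risk-neutral probability p = (1 + 0.05 − 0.8)/(1.35 − 0.8) = 0.2500/0.5500 = 0.4545
Terminal stock prices: S_u = 60.75, S_d = 36
Terminal payoffs (S − K): max(10.75, 0) = 10.75, max(-14, 0) = 0
Node 0 (S = 45): V_0 = 1/1.05·[0.4545·10.7500 + 0.5455·0.0000] = 4.6537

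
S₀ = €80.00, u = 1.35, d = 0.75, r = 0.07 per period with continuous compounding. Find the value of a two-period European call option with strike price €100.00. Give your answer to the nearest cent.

Risk-neutral probability p = (e^0.07 − 0.75)/(1.35 − 0.75) = 0.3225/0.6000 = 0.5375
Terminal stock prices: S_uu = 145.8, S_ud = 81, S_dd = 45
Terminal payoffs (S − K): max(45.8, 0) = 45.8, max(-19, 0) = 0, max(-55, 0) = 0
Node u (S = 108): V_u = e^(−0.07)·[0.5375·45.8000 + 0.4625·0.0000] = 22.9538
Node d (S = 60): V_d = e^(−0.07)·[0.5375·0.0000 + 0.4625·0.0000] = 0.0000
Node 0 (S = 80): V_0 = e^(−0.07)·[0.5375·22.9538 + 0.4625·0.0000] = 11.5039

€11.50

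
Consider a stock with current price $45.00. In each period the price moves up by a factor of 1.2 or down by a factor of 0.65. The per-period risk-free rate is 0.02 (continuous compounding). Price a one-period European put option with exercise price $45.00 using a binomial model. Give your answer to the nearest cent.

Risk-neutral probability p = (e^0.02 − 0.65)/(1.2 − 0.65) = 0.3702/0.5500 = 0.6731
Terminal stock prices: S_u = 54, S_d = 29.25
Terminal payoffs (K − S): max(-9, 0) = 0, max(15.75, 0) = 15.75
Node 0 (S = 45): V_0 = e^(−0.02)·[0.6731·0.0000 + 0.3269·15.7500] = 5.0468

$5.05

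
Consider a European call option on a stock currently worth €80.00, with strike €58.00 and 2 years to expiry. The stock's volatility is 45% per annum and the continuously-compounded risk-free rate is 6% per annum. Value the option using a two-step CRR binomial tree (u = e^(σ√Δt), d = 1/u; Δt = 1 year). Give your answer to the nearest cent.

CRR parameters: u = e^(σ√Δt) = e^(0.45·√1) = 1.5683, d = 1/u = 0.6376
Per-period rate: rΔt = 0.06·1 = 0.06, so R = e^0.06 = 1.0618
Risk-neutral probability p = (e^0.06 − 0.6376)/(1.5683 − 0.6376) = 0.4242/0.9307 = 0.4558
Terminal stock prices: S_uu = 196.8, S_ud = 80, S_dd = 32.53
Terminal payoffs (S − K): max(138.8, 0) = 138.8, max(22, 0) = 22, max(-25.47, 0) = 0
Node u (S = 125.5): V_u = e^(−0.06)·[0.4558·138.7682 + 0.5442·22.0000] = 70.8426
Node d (S = 51.01): V_d = e^(−0.06)·[0.4558·22.0000 + 0.5442·0.0000] = 9.4437
Node 0 (S = 80): V_0 = e^(−0.06)·[0.4558·70.8426 + 0.5442·9.4437] = 35.2498

€35.25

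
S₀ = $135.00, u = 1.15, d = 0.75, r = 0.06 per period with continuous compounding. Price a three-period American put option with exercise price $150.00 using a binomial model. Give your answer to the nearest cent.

$17.04

Risk-neutral probability p = (e^0.06 − 0.75)/(1.15 − 0.75) = 0.3118/0.4000 = 0.7796
Terminal stock prices: S_uuu = 205.3, S_uud = 133.9, S_udd = 87.33, S_ddd = 56.95
Terminal payoffs (K − S): max(-55.32, 0) = 0, max(16.1, 0) = 16.1, max(62.67, 0) = 62.67, max(93.05, 0) = 93.05
Node uu (S = 178.5): continuation = e^(−0.06)·[0.7796·0.0000 + 0.2204·16.0969] = 3.3413; exercise value = 0.0000 ≤ continuation, so V_uu = 3.3413
Node ud (S = 116.4): continuation = e^(−0.06)·[0.7796·16.0969 + 0.2204·62.6719] = 24.8272; exercise value = 33.5625 > continuation, so V_ud = 33.5625 (exercise)
Node dd (S = 75.94): continuation = e^(−0.06)·[0.7796·62.6719 + 0.2204·93.0469] = 65.3272; exercise value = 74.0625 > continuation, so V_dd = 74.0625 (exercise)
Node u (S = 155.2): continuation = e^(−0.06)·[0.7796·3.3413 + 0.2204·33.5625] = 9.4198; exercise value = 0.0000 ≤ continuation, so V_u = 9.4198
Node d (S = 101.2): continuation = e^(−0.06)·[0.7796·33.5625 + 0.2204·74.0625] = 40.0147; exercise value = 48.7500 > continuation, so V_d = 48.7500 (exercise)
Node 0 (S = 135): continuation = e^(−0.06)·[0.7796·9.4198 + 0.2204·48.7500] = 17.0351; exercise value = 15.0000 ≤ continuation, so V_0 = 17.0351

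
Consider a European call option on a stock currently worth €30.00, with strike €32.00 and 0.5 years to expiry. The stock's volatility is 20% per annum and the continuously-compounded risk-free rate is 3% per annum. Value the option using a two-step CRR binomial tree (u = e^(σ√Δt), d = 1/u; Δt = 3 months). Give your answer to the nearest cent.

€1.20

CRR parameters: u = e^(σ√Δt) = e^(0.2·√0.25) = 1.1052, d = 1/u = 0.9048
Per-period rate: rΔt = 0.03·0.25 = 0.0075, so R = e^0.0075 = 1.0075
Risk-neutral probability p = (e^0.0075 − 0.9048)/(1.1052 − 0.9048) = 0.1027/0.2003 = 0.5126
Terminal stock prices: S_uu = 36.64, S_ud = 30, S_dd = 24.56
Terminal payoffs (S − K): max(4.642, 0) = 4.642, max(-2, 0) = 0, max(-7.438, 0) = 0
Node u (S = 33.16): V_u = e^(−0.0075)·[0.5126·4.6421 + 0.4874·0.0000] = 2.3617
Node d (S = 27.15): V_d = e^(−0.0075)·[0.5126·0.0000 + 0.4874·0.0000] = 0.0000
Node 0 (S = 30): V_0 = e^(−0.0075)·[0.5126·2.3617 + 0.4874·0.0000] = 1.2016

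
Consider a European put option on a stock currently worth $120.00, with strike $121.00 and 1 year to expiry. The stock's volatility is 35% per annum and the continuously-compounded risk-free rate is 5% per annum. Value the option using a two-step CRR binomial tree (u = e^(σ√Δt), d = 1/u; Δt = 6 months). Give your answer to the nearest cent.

CRR parameters: u = e^(σ√Δt) = e^(0.35·√0.5) = 1.2808, d = 1/u = 0.7808
Per-period rate: rΔt = 0.05·0.5 = 0.025, so R = e^0.025 = 1.0253
Risk-neutral probability p = (e^0.025 − 0.7808)/(1.2808 − 0.7808) = 0.2446/0.5000 = 0.4891
Terminal stock prices: S_uu = 196.9, S_ud = 120, S_dd = 73.15
Terminal payoffs (K − S): max(-75.85, 0) = 0, max(1, 0) = 1, max(47.85, 0) = 47.85
Node u (S = 153.7): V_u = e^(−0.025)·[0.4891·0.0000 + 0.5109·1.0000] = 0.4983
Node d (S = 93.69): V_d = e^(−0.025)·[0.4891·1.0000 + 0.5109·47.8496] = 24.3213
Node 0 (S = 120): V_0 = e^(−0.025)·[0.4891·0.4983 + 0.5109·24.3213] = 12.3574

$12.36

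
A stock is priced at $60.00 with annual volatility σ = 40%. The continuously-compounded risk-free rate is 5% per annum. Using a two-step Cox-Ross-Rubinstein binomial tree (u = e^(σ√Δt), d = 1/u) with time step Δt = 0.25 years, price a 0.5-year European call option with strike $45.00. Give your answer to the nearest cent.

$17.37

CRR parameters: u = e^(σ√Δt) = e^(0.4·√0.25) = 1.2214, d = 1/u = 0.8187
Per-period rate: rΔt = 0.05·0.25 = 0.0125, so R = e^0.0125 = 1.0126
Risk-neutral probability p = (e^0.0125 − 0.8187)/(1.2214 − 0.8187) = 0.1938/0.4027 = 0.4814
Terminal stock prices: S_uu = 89.51, S_ud = 60, S_dd = 40.22
Terminal payoffs (S − K): max(44.51, 0) = 44.51, max(15, 0) = 15, max(-4.781, 0) = 0
Node u (S = 73.28): V_u = e^(−0.0125)·[0.4814·44.5095 + 0.5186·15.0000] = 28.8432
Node d (S = 49.12): V_d = e^(−0.0125)·[0.4814·15.0000 + 0.5186·0.0000] = 7.1314
Node 0 (S = 60): V_0 = e^(−0.0125)·[0.4814·28.8432 + 0.5186·7.1314] = 17.3651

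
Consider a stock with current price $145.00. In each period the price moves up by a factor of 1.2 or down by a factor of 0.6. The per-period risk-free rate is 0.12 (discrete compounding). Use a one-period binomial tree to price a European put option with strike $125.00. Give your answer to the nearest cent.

$4.52

Risk-neutral probability p = (1 + 0.12 − 0.6)/(1.2 − 0.6) = 0.5200/0.6000 = 0.8667
Terminal stock prices: S_u = 174, S_d = 87
Terminal payoffs (K − S): max(-49, 0) = 0, max(38, 0) = 38
Node 0 (S = 145): V_0 = 1/1.12·[0.8667·0.0000 + 0.1333·38.0000] = 4.5238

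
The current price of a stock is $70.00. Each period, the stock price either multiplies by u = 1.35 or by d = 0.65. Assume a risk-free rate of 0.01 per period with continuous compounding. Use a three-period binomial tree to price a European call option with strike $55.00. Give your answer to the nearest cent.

$25.93

Risk-neutral probability p = (e^0.01 − 0.65)/(1.35 − 0.65) = 0.3601/0.7000 = 0.5144
Terminal stock prices: S_uuu = 172.2, S_uud = 82.92, S_udd = 39.93, S_ddd = 19.22
Terminal payoffs (S − K): max(117.2, 0) = 117.2, max(27.92, 0) = 27.92, max(-15.07, 0) = 0, max(-35.78, 0) = 0
Node uu (S = 127.6): V_uu = e^(−0.01)·[0.5144·117.2263 + 0.4856·27.9238] = 73.1223
Node ud (S = 61.43): V_ud = e^(−0.01)·[0.5144·27.9238 + 0.4856·0.0000] = 14.2199
Node dd (S = 29.58): V_dd = e^(−0.01)·[0.5144·0.0000 + 0.4856·0.0000] = 0.0000
Node u (S = 94.5): V_u = e^(−0.01)·[0.5144·73.1223 + 0.4856·14.2199] = 44.0738
Node d (S = 45.5): V_d = e^(−0.01)·[0.5144·14.2199 + 0.4856·0.0000] = 7.2413
Node 0 (S = 70): V_0 = e^(−0.01)·[0.5144·44.0738 + 0.4856·7.2413] = 25.9258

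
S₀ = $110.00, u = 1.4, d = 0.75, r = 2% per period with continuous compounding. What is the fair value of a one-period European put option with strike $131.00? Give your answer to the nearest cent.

Risk-neutral probability p = (e^0.02 − 0.75)/(1.4 − 0.75) = 0.2702/0.6500 = 0.4157
Terminal stock prices: S_u = 154, S_d = 82.5
Terminal payoffs (K − S): max(-23, 0) = 0, max(48.5, 0) = 48.5
Node 0 (S = 110): V_0 = e^(−0.02)·[0.4157·0.0000 + 0.5843·48.5000] = 27.7777

$27.78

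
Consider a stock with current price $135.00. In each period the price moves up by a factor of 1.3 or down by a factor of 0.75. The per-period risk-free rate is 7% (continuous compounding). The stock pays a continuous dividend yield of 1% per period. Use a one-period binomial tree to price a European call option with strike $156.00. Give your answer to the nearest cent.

Per-period risk-free factor R = e^0.07 = 1.0725; dividend-adjusted growth = e^(0.07−0.01) = 1.0618.
Risk-neutral probability p = (1.0618 − 0.75)/(1.3 − 0.75) = 0.3118/0.5500 = 0.5670
Terminal stock prices: S_u = 175.5, S_d = 101.2
Terminal payoffs (S − K): max(19.5, 0) = 19.5, max(-54.75, 0) = 0
Node 0 (S = 135): V_0 = e^(−0.07)·[0.5670·19.5000 + 0.4330·0.0000] = 10.3086

$10.31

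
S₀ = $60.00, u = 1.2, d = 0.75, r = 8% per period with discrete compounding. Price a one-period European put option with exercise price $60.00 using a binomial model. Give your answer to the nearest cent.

Risk-neutral probability p = (1 + 0.08 − 0.75)/(1.2 − 0.75) = 0.3300/0.4500 = 0.7333
Terminal stock prices: S_u = 72, S_d = 45
Terminal payoffs (K − S): max(-12, 0) = 0, max(15, 0) = 15
Node 0 (S = 60): V_0 = 1/1.08·[0.7333·0.0000 + 0.2667·15.0000] = 3.7037

$3.70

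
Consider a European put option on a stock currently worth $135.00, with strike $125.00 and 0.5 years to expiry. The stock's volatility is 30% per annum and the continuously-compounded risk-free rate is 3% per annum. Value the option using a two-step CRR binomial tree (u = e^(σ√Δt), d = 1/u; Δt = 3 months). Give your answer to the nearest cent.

$6.46

CRR parameters: u = e^(σ√Δt) = e^(0.3·√0.25) = 1.1618, d = 1/u = 0.8607
Per-period rate: rΔt = 0.03·0.25 = 0.0075, so R = e^0.0075 = 1.0075
Risk-neutral probability p = (e^0.0075 − 0.8607)/(1.1618 − 0.8607) = 0.1468/0.3011 = 0.4876
Terminal stock prices: S_uu = 182.2, S_ud = 135, S_dd = 100
Terminal payoffs (K − S): max(-57.23, 0) = 0, max(-10, 0) = 0, max(24.99, 0) = 24.99
Node u (S = 156.8): V_u = e^(−0.0075)·[0.4876·0.0000 + 0.5124·0.0000] = 0.0000
Node d (S = 116.2): V_d = e^(−0.0075)·[0.4876·0.0000 + 0.5124·24.9895] = 12.7097
Node 0 (S = 135): V_0 = e^(−0.0075)·[0.4876·0.0000 + 0.5124·12.7097] = 6.4642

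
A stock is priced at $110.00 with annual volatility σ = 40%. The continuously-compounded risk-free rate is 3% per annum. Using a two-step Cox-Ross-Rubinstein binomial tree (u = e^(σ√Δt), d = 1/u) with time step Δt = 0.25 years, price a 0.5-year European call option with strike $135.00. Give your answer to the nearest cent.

$6.30

CRR parameters: u = e^(σ√Δt) = e^(0.4·√0.25) = 1.2214, d = 1/u = 0.8187
Per-period rate: rΔt = 0.03·0.25 = 0.0075, so R = e^0.0075 = 1.0075
Risk-neutral probability p = (e^0.0075 − 0.8187)/(1.2214 − 0.8187) = 0.1888/0.4027 = 0.4689
Terminal stock prices: S_uu = 164.1, S_ud = 110, S_dd = 73.74
Terminal payoffs (S − K): max(29.1, 0) = 29.1, max(-25, 0) = 0, max(-61.26, 0) = 0
Node u (S = 134.4): V_u = e^(−0.0075)·[0.4689·29.1007 + 0.5311·0.0000] = 13.5423
Node d (S = 90.06): V_d = e^(−0.0075)·[0.4689·0.0000 + 0.5311·0.0000] = 0.0000
Node 0 (S = 110): V_0 = e^(−0.0075)·[0.4689·13.5423 + 0.5311·0.0000] = 6.3020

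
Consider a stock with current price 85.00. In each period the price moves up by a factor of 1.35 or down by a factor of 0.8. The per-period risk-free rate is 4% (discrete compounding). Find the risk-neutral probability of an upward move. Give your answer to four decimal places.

Risk-neutral probability p = (1 + 0.04 − 0.8)/(1.35 − 0.8) = 0.2400/0.5500 = 0.4364

p = 0.4364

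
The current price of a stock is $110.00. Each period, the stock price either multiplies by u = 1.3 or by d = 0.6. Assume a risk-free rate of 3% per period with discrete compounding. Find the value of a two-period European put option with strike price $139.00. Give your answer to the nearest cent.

$37.70

Risk-neutral probability p = (1 + 0.03 − 0.6)/(1.3 − 0.6) = 0.4300/0.7000 = 0.6143
Terminal stock prices: S_uu = 185.9, S_ud = 85.8, S_dd = 39.6
Terminal payoffs (K − S): max(-46.9, 0) = 0, max(53.2, 0) = 53.2, max(99.4, 0) = 99.4
Node u (S = 143): V_u = 1/1.03·[0.6143·0.0000 + 0.3857·53.2000] = 19.9223
Node d (S = 66): V_d = 1/1.03·[0.6143·53.2000 + 0.3857·99.4000] = 68.9515
Node 0 (S = 110): V_0 = 1/1.03·[0.6143·19.9223 + 0.3857·68.9515] = 37.7025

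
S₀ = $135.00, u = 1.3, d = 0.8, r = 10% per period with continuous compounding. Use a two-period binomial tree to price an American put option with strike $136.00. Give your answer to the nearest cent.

Risk-neutral probability p = (e^0.1 − 0.8)/(1.3 − 0.8) = 0.3052/0.5000 = 0.6103
Terminal stock prices: S_uu = 228.2, S_ud = 140.4, S_dd = 86.4
Terminal payoffs (K − S): max(-92.15, 0) = 0, max(-4.4, 0) = 0, max(49.6, 0) = 49.6
Node u (S = 175.5): continuation = e^(−0.1)·[0.6103·0.0000 + 0.3897·0.0000] = 0.0000; exercise value = 0.0000 ≤ continuation, so V_u = 0.0000
Node d (S = 108): continuation = e^(−0.1)·[0.6103·0.0000 + 0.3897·49.6000] = 17.4878; exercise value = 28.0000 > continuation, so V_d = 28.0000 (exercise)
Node 0 (S = 135): continuation = e^(−0.1)·[0.6103·0.0000 + 0.3897·28.0000] = 9.8722; exercise value = 1.0000 ≤ continuation, so V_0 = 9.8722

$9.87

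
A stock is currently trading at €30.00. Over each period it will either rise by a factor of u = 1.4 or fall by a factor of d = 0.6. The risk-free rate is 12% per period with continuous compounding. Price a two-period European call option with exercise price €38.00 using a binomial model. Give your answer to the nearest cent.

€7.11

Risk-neutral probability p = (e^0.12 − 0.6)/(1.4 − 0.6) = 0.5275/0.8000 = 0.6594
Terminal stock prices: S_uu = 58.8, S_ud = 25.2, S_dd = 10.8
Terminal payoffs (S − K): max(20.8, 0) = 20.8, max(-12.8, 0) = 0, max(-27.2, 0) = 0
Node u (S = 42): V_u = e^(−0.12)·[0.6594·20.8000 + 0.3406·0.0000] = 12.1640
Node d (S = 18): V_d = e^(−0.12)·[0.6594·0.0000 + 0.3406·0.0000] = 0.0000
Node 0 (S = 30): V_0 = e^(−0.12)·[0.6594·12.1640 + 0.3406·0.0000] = 7.1136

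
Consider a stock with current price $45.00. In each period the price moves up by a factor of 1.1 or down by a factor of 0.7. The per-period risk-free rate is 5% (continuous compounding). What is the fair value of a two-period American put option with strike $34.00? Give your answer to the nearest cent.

Risk-neutral probability p = (e^0.05 − 0.7)/(1.1 − 0.7) = 0.3513/0.4000 = 0.8782
Terminal stock prices: S_uu = 54.45, S_ud = 34.65, S_dd = 22.05
Terminal payoffs (K − S): max(-20.45, 0) = 0, max(-0.65, 0) = 0, max(11.95, 0) = 11.95
Node u (S = 49.5): continuation = e^(−0.05)·[0.8782·0.0000 + 0.1218·0.0000] = 0.0000; exercise value = 0.0000 ≤ continuation, so V_u = 0.0000
Node d (S = 31.5): continuation = e^(−0.05)·[0.8782·0.0000 + 0.1218·11.9500] = 1.3848; exercise value = 2.5000 > continuation, so V_d = 2.5000 (exercise)
Node 0 (S = 45): continuation = e^(−0.05)·[0.8782·0.0000 + 0.1218·2.5000] = 0.2897; exercise value = 0.0000 ≤ continuation, so V_0 = 0.2897

$0.29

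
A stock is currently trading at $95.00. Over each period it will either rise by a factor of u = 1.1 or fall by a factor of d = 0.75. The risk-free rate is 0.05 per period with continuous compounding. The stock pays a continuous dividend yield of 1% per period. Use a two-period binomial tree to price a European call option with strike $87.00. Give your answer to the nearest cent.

$17.46

Per-period risk-free factor R = e^0.05 = 1.0513; dividend-adjusted growth = e^(0.05−0.01) = 1.0408.
Risk-neutral probability p = (1.0408 − 0.75)/(1.1 − 0.75) = 0.2908/0.3500 = 0.8309
Terminal stock prices: S_uu = 115, S_ud = 78.38, S_dd = 53.44
Terminal payoffs (S − K): max(27.95, 0) = 27.95, max(-8.625, 0) = 0, max(-33.56, 0) = 0
Node u (S = 104.5): V_u = e^(−0.05)·[0.8309·27.9500 + 0.1691·0.0000] = 22.0907
Node d (S = 71.25): V_d = e^(−0.05)·[0.8309·0.0000 + 0.1691·0.0000] = 0.0000
Node 0 (S = 95): V_0 = e^(−0.05)·[0.8309·22.0907 + 0.1691·0.0000] = 17.4597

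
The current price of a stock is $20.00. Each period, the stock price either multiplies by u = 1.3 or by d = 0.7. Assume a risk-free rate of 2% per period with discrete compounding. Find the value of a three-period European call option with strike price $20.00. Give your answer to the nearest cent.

$4.80

Risk-neutral probability p = (1 + 0.02 − 0.7)/(1.3 − 0.7) = 0.3200/0.6000 = 0.5333
Terminal stock prices: S_uuu = 43.94, S_uud = 23.66, S_udd = 12.74, S_ddd = 6.86
Terminal payoffs (S − K): max(23.94, 0) = 23.94, max(3.66, 0) = 3.66, max(-7.26, 0) = 0, max(-13.14, 0) = 0
Node uu (S = 33.8): V_uu = 1/1.02·[0.5333·23.9400 + 0.4667·3.6600] = 14.1922
Node ud (S = 18.2): V_ud = 1/1.02·[0.5333·3.6600 + 0.4667·0.0000] = 1.9137
Node dd (S = 9.8): V_dd = 1/1.02·[0.5333·0.0000 + 0.4667·0.0000] = 0.0000
Node u (S = 26): V_u = 1/1.02·[0.5333·14.1922 + 0.4667·1.9137] = 8.2963
Node d (S = 14): V_d = 1/1.02·[0.5333·1.9137 + 0.4667·0.0000] = 1.0006
Node 0 (S = 20): V_0 = 1/1.02·[0.5333·8.2963 + 0.4667·1.0006] = 4.7957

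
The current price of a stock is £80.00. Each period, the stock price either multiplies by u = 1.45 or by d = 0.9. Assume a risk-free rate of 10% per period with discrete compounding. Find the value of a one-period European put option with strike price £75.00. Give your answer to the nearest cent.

£1.74

Risk-neutral probability p = (1 + 0.1 − 0.9)/(1.45 − 0.9) = 0.2000/0.5500 = 0.3636
Terminal stock prices: S_u = 116, S_d = 72
Terminal payoffs (K − S): max(-41, 0) = 0, max(3, 0) = 3
Node 0 (S = 80): V_0 = 1/1.1·[0.3636·0.0000 + 0.6364·3.0000] = 1.7355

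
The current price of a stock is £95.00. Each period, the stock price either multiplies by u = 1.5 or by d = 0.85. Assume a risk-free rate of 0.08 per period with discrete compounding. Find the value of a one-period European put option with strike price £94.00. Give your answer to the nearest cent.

Risk-neutral probability p = (1 + 0.08 − 0.85)/(1.5 − 0.85) = 0.2300/0.6500 = 0.3538
Terminal stock prices: S_u = 142.5, S_d = 80.75
Terminal payoffs (K − S): max(-48.5, 0) = 0, max(13.25, 0) = 13.25
Node 0 (S = 95): V_0 = 1/1.08·[0.3538·0.0000 + 0.6462·13.2500] = 7.9274

£7.93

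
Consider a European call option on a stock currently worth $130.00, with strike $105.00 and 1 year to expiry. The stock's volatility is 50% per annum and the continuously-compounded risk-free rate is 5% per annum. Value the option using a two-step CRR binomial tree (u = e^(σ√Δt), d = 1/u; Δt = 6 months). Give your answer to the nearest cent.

$41.99

CRR parameters: u = e^(σ√Δt) = e^(0.5·√0.5) = 1.4241, d = 1/u = 0.7022
Per-period rate: rΔt = 0.05·0.5 = 0.025, so R = e^0.025 = 1.0253
Risk-neutral probability p = (e^0.025 − 0.7022)/(1.4241 − 0.7022) = 0.3231/0.7219 = 0.4476
Terminal stock prices: S_uu = 263.7, S_ud = 130, S_dd = 64.1
Terminal payoffs (S − K): max(158.7, 0) = 158.7, max(25, 0) = 25, max(-40.9, 0) = 0
Node u (S = 185.1): V_u = e^(−0.025)·[0.4476·158.6549 + 0.5524·25.0000] = 82.7279
Node d (S = 91.28): V_d = e^(−0.025)·[0.4476·25.0000 + 0.5524·0.0000] = 10.9134
Node 0 (S = 130): V_0 = e^(−0.025)·[0.4476·82.7279 + 0.5524·10.9134] = 41.9936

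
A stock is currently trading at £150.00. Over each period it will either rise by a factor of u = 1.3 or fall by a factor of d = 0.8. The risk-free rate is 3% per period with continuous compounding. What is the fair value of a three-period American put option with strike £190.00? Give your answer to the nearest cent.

Risk-neutral probability p = (e^0.03 − 0.8)/(1.3 − 0.8) = 0.2305/0.5000 = 0.4609
Terminal stock prices: S_uuu = 329.6, S_uud = 202.8, S_udd = 124.8, S_ddd = 76.8
Terminal payoffs (K − S): max(-139.6, 0) = 0, max(-12.8, 0) = 0, max(65.2, 0) = 65.2, max(113.2, 0) = 113.2
Node uu (S = 253.5): continuation = e^(−0.03)·[0.4609·0.0000 + 0.5391·0.0000] = 0.0000; exercise value = 0.0000 ≤ continuation, so V_uu = 0.0000
Node ud (S = 156): continuation = e^(−0.03)·[0.4609·0.0000 + 0.5391·65.2000] = 34.1099; exercise value = 34.0000 ≤ continuation, so V_ud = 34.1099
Node dd (S = 96): continuation = e^(−0.03)·[0.4609·65.2000 + 0.5391·113.2000] = 88.3847; exercise value = 94.0000 > continuation, so V_dd = 94.0000 (exercise)
Node u (S = 195): continuation = e^(−0.03)·[0.4609·0.0000 + 0.5391·34.1099] = 17.8449; exercise value = 0.0000 ≤ continuation, so V_u = 17.8449
Node d (S = 120): continuation = e^(−0.03)·[0.4609·34.1099 + 0.5391·94.0000] = 64.4338; exercise value = 70.0000 > continuation, so V_d = 70.0000 (exercise)
Node 0 (S = 150): continuation = e^(−0.03)·[0.4609·17.8449 + 0.5391·70.0000] = 44.6029; exercise value = 40.0000 ≤ continuation, so V_0 = 44.6029

£44.60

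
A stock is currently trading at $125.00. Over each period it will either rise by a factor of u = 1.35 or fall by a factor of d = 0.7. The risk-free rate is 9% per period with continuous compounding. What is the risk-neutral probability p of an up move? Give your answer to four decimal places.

Risk-neutral probability p = (e^0.09 − 0.7)/(1.35 − 0.7) = 0.3942/0.6500 = 0.6064

p = 0.6064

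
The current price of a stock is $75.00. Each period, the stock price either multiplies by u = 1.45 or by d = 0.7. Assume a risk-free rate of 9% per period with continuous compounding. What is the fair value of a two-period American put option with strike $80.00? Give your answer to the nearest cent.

Risk-neutral probability p = (e^0.09 − 0.7)/(1.45 − 0.7) = 0.3942/0.7500 = 0.5256
Terminal stock prices: S_uu = 157.7, S_ud = 76.12, S_dd = 36.75
Terminal payoffs (K − S): max(-77.69, 0) = 0, max(3.875, 0) = 3.875, max(43.25, 0) = 43.25
Node u (S = 108.8): continuation = e^(−0.09)·[0.5256·0.0000 + 0.4744·3.8750] = 1.6802; exercise value = 0.0000 ≤ continuation, so V_u = 1.6802
Node d (S = 52.5): continuation = e^(−0.09)·[0.5256·3.8750 + 0.4744·43.2500] = 20.6145; exercise value = 27.5000 > continuation, so V_d = 27.5000 (exercise)
Node 0 (S = 75): continuation = e^(−0.09)·[0.5256·1.6802 + 0.4744·27.5000] = 12.7311; exercise value = 5.0000 ≤ continuation, so V_0 = 12.7311

$12.73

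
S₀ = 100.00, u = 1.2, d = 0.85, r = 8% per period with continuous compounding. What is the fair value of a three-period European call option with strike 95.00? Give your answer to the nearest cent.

Risk-neutral probability p = (e^0.08 − 0.85)/(1.2 − 0.85) = 0.2333/0.3500 = 0.6665
Terminal stock prices: S_uuu = 172.8, S_uud = 122.4, S_udd = 86.7, S_ddd = 61.41
Terminal payoffs (S − K): max(77.8, 0) = 77.8, max(27.4, 0) = 27.4, max(-8.3, 0) = 0, max(-33.59, 0) = 0
Node uu (S = 144): V_uu = e^(−0.08)·[0.6665·77.8000 + 0.3335·27.4000] = 56.3039
Node ud (S = 102): V_ud = e^(−0.08)·[0.6665·27.4000 + 0.3335·0.0000] = 16.8589
Node dd (S = 72.25): V_dd = e^(−0.08)·[0.6665·0.0000 + 0.3335·0.0000] = 0.0000
Node u (S = 120): V_u = e^(−0.08)·[0.6665·56.3039 + 0.3335·16.8589] = 39.8328
Node d (S = 85): V_d = e^(−0.08)·[0.6665·16.8589 + 0.3335·0.0000] = 10.3731
Node 0 (S = 100): V_0 = e^(−0.08)·[0.6665·39.8328 + 0.3335·10.3731] = 27.7018

27.70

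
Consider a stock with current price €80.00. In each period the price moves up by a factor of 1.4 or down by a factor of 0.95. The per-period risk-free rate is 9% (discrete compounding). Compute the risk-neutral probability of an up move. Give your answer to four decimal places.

Risk-neutral probability p = (1 + 0.09 − 0.95)/(1.4 − 0.95) = 0.1400/0.4500 = 0.3111

p = 0.3111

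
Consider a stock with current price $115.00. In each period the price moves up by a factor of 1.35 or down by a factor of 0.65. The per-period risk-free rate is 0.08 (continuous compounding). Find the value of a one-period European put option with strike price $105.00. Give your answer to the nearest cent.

$10.64

Risk-neutral probability p = (e^0.08 − 0.65)/(1.35 − 0.65) = 0.4333/0.7000 = 0.6190
Terminal stock prices: S_u = 155.2, S_d = 74.75
Terminal payoffs (K − S): max(-50.25, 0) = 0, max(30.25, 0) = 30.25
Node 0 (S = 115): V_0 = e^(−0.08)·[0.6190·0.0000 + 0.3810·30.2500] = 10.6397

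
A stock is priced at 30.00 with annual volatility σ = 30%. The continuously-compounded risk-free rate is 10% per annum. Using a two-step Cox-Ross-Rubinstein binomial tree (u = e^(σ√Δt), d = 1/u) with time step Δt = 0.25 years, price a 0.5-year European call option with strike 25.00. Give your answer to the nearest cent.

6.76

CRR parameters: u = e^(σ√Δt) = e^(0.3·√0.25) = 1.1618, d = 1/u = 0.8607
Per-period rate: rΔt = 0.1·0.25 = 0.025, so R = e^0.025 = 1.0253
Risk-neutral probability p = (e^0.025 − 0.8607)/(1.1618 − 0.8607) = 0.1646/0.3011 = 0.5466
Terminal stock prices: S_uu = 40.5, S_ud = 30, S_dd = 22.22
Terminal payoffs (S − K): max(15.5, 0) = 15.5, max(5, 0) = 5, max(-2.775, 0) = 0
Node u (S = 34.86): V_u = e^(−0.025)·[0.5466·15.4958 + 0.4534·5.0000] = 10.4723
Node d (S = 25.82): V_d = e^(−0.025)·[0.5466·5.0000 + 0.4534·0.0000] = 2.6657
Node 0 (S = 30): V_0 = e^(−0.025)·[0.5466·10.4723 + 0.4534·2.6657] = 6.7619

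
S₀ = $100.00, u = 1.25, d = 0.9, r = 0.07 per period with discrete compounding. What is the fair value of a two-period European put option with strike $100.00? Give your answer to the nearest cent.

Risk-neutral probability p = (1 + 0.07 − 0.9)/(1.25 − 0.9) = 0.1700/0.3500 = 0.4857
Terminal stock prices: S_uu = 156.2, S_ud = 112.5, S_dd = 81
Terminal payoffs (K − S): max(-56.25, 0) = 0, max(-12.5, 0) = 0, max(19, 0) = 19
Node u (S = 125): V_u = 1/1.07·[0.4857·0.0000 + 0.5143·0.0000] = 0.0000
Node d (S = 90): V_d = 1/1.07·[0.4857·0.0000 + 0.5143·19.0000] = 9.1322
Node 0 (S = 100): V_0 = 1/1.07·[0.4857·0.0000 + 0.5143·9.1322] = 4.3893

$4.39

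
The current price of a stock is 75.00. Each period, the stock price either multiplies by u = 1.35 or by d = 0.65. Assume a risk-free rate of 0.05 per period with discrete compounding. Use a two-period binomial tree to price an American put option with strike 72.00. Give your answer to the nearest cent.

Risk-neutral probability p = (1 + 0.05 − 0.65)/(1.35 − 0.65) = 0.4000/0.7000 = 0.5714
Terminal stock prices: S_uu = 136.7, S_ud = 65.81, S_dd = 31.69
Terminal payoffs (K − S): max(-64.69, 0) = 0, max(6.188, 0) = 6.188, max(40.31, 0) = 40.31
Node u (S = 101.2): continuation = 1/1.05·[0.5714·0.0000 + 0.4286·6.1875] = 2.5255; exercise value = 0.0000 ≤ continuation, so V_u = 2.5255
Node d (S = 48.75): continuation = 1/1.05·[0.5714·6.1875 + 0.4286·40.3125] = 19.8214; exercise value = 23.2500 > continuation, so V_d = 23.2500 (exercise)
Node 0 (S = 75): continuation = 1/1.05·[0.5714·2.5255 + 0.4286·23.2500] = 10.8642; exercise value = 0.0000 ≤ continuation, so V_0 = 10.8642

10.86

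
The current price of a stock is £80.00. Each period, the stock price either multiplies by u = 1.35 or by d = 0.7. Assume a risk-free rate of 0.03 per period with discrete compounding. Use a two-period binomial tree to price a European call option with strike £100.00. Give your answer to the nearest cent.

Risk-neutral probability p = (1 + 0.03 − 0.7)/(1.35 − 0.7) = 0.3300/0.6500 = 0.5077
Terminal stock prices: S_uu = 145.8, S_ud = 75.6, S_dd = 39.2
Terminal payoffs (S − K): max(45.8, 0) = 45.8, max(-24.4, 0) = 0, max(-60.8, 0) = 0
Node u (S = 108): V_u = 1/1.03·[0.5077·45.8000 + 0.4923·0.0000] = 22.5751
Node d (S = 56): V_d = 1/1.03·[0.5077·0.0000 + 0.4923·0.0000] = 0.0000
Node 0 (S = 80): V_0 = 1/1.03·[0.5077·22.5751 + 0.4923·0.0000] = 11.1274

£11.13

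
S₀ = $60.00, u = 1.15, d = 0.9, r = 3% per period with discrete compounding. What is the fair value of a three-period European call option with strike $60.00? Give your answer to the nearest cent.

Risk-neutral probability p = (1 + 0.03 − 0.9)/(1.15 − 0.9) = 0.1300/0.2500 = 0.5200
Terminal stock prices: S_uuu = 91.25, S_uud = 71.41, S_udd = 55.89, S_ddd = 43.74
Terminal payoffs (S − K): max(31.25, 0) = 31.25, max(11.41, 0) = 11.41, max(-4.11, 0) = 0, max(-16.26, 0) = 0
Node uu (S = 79.35): V_uu = 1/1.03·[0.5200·31.2525 + 0.4800·11.4150] = 21.0976
Node ud (S = 62.1): V_ud = 1/1.03·[0.5200·11.4150 + 0.4800·0.0000] = 5.7629
Node dd (S = 48.6): V_dd = 1/1.03·[0.5200·0.0000 + 0.4800·0.0000] = 0.0000
Node u (S = 69): V_u = 1/1.03·[0.5200·21.0976 + 0.4800·5.7629] = 13.3368
Node d (S = 54): V_d = 1/1.03·[0.5200·5.7629 + 0.4800·0.0000] = 2.9094
Node 0 (S = 60): V_0 = 1/1.03·[0.5200·13.3368 + 0.4800·2.9094] = 8.0890

$8.09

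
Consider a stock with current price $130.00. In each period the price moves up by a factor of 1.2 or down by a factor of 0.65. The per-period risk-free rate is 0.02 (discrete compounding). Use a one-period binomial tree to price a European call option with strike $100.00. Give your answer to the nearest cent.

$36.93

Risk-neutral probability p = (1 + 0.02 − 0.65)/(1.2 − 0.65) = 0.3700/0.5500 = 0.6727
Terminal stock prices: S_u = 156, S_d = 84.5
Terminal payoffs (S − K): max(56, 0) = 56, max(-15.5, 0) = 0
Node 0 (S = 130): V_0 = 1/1.02·[0.6727·56.0000 + 0.3273·0.0000] = 36.9340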